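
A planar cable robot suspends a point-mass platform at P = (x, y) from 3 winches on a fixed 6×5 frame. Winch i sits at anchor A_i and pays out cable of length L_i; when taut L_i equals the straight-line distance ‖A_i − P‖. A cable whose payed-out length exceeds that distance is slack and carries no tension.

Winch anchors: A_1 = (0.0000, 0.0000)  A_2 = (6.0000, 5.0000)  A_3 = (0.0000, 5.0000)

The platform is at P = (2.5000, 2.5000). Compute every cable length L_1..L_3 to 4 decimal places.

L_1: Δ = A_1−P = (-2.5000, -2.5000) → ‖Δ‖ = √12.5000 = 3.5355
L_2: Δ = A_2−P = (3.5000, 2.5000) → ‖Δ‖ = √18.5000 = 4.3012
L_3: Δ = A_3−P = (-2.5000, 2.5000) → ‖Δ‖ = √12.5000 = 3.5355

(3.5355, 4.3012, 3.5355)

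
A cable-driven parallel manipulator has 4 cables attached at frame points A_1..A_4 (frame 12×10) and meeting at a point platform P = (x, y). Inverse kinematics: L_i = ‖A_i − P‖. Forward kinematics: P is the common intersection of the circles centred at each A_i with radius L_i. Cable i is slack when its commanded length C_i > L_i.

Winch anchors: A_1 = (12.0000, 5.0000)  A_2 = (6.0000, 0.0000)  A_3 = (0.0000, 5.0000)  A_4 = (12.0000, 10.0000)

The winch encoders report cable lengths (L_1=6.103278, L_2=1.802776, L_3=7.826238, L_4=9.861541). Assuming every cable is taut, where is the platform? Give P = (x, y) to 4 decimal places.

circle eqns → linear via eq_j − eq_1; set q_j = A_j·A_j − L_j²
q_1 = 144.0000+25.0000−37.2500 = 131.7500
12.0000·x + 10.0000·y = q_1−q_2 = 99.0000
24.0000·x + 0.0000·y = q_1−q_3 = 168.0000
0.0000·x − 10.0000·y = q_1−q_4 = -15.0000
solve first two rows → x=7.0000, y=1.5000
check cable 4: ‖A_4−P‖² = 97.2500 ≈ L_4² = 97.2500 ✓

(7.0000, 1.5000)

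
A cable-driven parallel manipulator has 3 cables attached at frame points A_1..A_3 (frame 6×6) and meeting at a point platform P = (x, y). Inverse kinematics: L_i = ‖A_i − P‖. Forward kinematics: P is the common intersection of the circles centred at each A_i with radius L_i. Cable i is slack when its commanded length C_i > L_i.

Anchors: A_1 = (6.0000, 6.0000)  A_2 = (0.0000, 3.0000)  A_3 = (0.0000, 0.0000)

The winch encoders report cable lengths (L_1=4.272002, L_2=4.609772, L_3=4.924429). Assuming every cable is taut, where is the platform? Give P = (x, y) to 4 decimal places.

(4.5000, 2.0000)

expand ‖A_i−P‖²=L_i² and subtract eq 1 (k_i ≔ ‖A_i‖²−L_i²)
k_1 = 36.0000+36.0000−18.2500 = 53.7500
eq1−eq2 → [12.0000  6.0000]·P = 66.0000
eq1−eq3 → [12.0000  12.0000]·P = 78.0000
2×2 solve → P = (4.5000, 2.0000)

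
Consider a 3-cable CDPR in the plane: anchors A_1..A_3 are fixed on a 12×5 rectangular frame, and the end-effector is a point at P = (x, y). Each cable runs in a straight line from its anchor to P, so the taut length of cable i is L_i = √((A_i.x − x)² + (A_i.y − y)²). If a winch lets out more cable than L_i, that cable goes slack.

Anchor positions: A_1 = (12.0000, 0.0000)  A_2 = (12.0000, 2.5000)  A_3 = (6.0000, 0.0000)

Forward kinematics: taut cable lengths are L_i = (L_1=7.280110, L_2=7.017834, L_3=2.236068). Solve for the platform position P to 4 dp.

(5.0000, 2.0000)

expand ‖A_i−P‖²=L_i² and subtract eq 1 (c_i ≔ ‖A_i‖²−L_i²)
c_1 = 144.0000+0.0000−53.0000 = 91.0000
eq1−eq2 → [0.0000  -5.0000]·P = -10.0000
eq1−eq3 → [12.0000  0.0000]·P = 60.0000
2×2 solve → P = (5.0000, 2.0000)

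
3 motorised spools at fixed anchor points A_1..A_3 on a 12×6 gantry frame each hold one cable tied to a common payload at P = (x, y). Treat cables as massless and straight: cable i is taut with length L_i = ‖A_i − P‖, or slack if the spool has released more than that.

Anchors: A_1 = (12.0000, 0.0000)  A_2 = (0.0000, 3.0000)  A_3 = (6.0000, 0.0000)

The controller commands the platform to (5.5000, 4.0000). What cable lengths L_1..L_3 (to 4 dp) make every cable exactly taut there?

(7.6322, 5.5902, 4.0311)

cable 1: Δx=6.5000, Δy=-4.0000; L_1 = √(Δx²+Δy²) = 7.6322
cable 2: Δx=-5.5000, Δy=-1.0000; L_2 = √(Δx²+Δy²) = 5.5902
cable 3: Δx=0.5000, Δy=-4.0000; L_3 = √(Δx²+Δy²) = 4.0311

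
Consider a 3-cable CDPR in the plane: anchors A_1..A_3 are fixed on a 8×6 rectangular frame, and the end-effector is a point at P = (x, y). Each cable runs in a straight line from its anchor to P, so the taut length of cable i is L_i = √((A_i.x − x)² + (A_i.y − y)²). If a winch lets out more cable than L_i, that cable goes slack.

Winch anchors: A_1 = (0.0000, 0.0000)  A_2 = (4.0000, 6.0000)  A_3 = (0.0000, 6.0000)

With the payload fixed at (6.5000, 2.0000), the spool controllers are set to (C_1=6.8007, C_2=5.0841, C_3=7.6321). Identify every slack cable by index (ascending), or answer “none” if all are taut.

2

cable 1: √((-6.5000)²+(-2.0000)²)=6.8007, C_1=6.8007: taut
cable 2: √((-2.5000)²+(4.0000)²)=4.7170, C_2=5.0841: slack
cable 3: √((-6.5000)²+(4.0000)²)=7.6322, C_3=7.6321: taut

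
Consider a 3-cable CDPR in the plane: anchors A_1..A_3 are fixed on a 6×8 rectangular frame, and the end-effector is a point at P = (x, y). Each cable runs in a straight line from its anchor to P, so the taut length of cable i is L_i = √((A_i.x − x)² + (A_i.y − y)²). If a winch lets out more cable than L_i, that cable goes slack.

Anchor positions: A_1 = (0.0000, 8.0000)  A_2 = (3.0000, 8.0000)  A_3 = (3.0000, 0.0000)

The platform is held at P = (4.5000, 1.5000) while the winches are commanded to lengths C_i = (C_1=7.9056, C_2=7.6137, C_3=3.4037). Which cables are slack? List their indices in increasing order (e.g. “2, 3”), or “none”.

2, 3

cable 1: √((-4.5000)²+(6.5000)²)=7.9057, C_1=7.9056: taut
cable 2: √((-1.5000)²+(6.5000)²)=6.6708, C_2=7.6137: slack
cable 3: √((-1.5000)²+(-1.5000)²)=2.1213, C_3=3.4037: slack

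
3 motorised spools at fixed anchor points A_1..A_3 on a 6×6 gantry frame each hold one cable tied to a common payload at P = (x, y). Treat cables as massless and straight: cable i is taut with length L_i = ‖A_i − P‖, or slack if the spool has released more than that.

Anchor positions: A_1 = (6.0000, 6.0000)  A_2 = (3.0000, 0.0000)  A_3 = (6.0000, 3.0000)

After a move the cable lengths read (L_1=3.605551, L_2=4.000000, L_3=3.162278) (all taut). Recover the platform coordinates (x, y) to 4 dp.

(3.0000, 4.0000)

circle eqns → linear via eq_j − eq_1; set k_j = A_j·A_j − L_j²
k_1 = 36.0000+36.0000−13.0000 = 59.0000
6.0000·x + 12.0000·y = k_1−k_2 = 66.0000
0.0000·x + 6.0000·y = k_1−k_3 = 24.0000
solve first two rows → x=3.0000, y=4.0000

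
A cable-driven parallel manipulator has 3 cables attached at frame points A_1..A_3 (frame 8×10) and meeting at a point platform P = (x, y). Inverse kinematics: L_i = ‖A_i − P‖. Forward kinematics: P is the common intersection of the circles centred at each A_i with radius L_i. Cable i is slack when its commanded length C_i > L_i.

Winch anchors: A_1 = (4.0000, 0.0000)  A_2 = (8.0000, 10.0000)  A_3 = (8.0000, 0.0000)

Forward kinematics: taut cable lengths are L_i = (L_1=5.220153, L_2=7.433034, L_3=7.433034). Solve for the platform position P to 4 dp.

circle eqns → linear via eq_j − eq_1; set q_j = A_j·A_j − L_j²
q_1 = 16.0000+0.0000−27.2500 = -11.2500
-8.0000·x − 20.0000·y = q_1−q_2 = -120.0000
-8.0000·x + 0.0000·y = q_1−q_3 = -20.0000
solve first two rows → x=2.5000, y=5.0000

(2.5000, 5.0000)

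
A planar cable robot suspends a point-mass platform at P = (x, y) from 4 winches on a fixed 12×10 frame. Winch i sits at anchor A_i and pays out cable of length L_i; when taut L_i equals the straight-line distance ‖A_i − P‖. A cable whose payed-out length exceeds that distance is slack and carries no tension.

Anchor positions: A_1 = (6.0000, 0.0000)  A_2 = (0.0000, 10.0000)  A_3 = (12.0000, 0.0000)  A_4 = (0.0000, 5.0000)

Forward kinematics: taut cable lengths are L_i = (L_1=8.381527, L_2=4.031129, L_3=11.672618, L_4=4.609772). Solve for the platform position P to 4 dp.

each cable: (A_i−P)·(A_i−P) = L_i²; let q_i = ‖A_i‖²−L_i²
q_1 = 36.0000+0.0000−70.2500 = -34.2500
row 1: 12.0000x − 20.0000y = -118.0000  (q_2=83.7500)
row 2: -12.0000x + 0.0000y = -42.0000  (q_3=7.7500)
row 3: 12.0000x − 10.0000y = -38.0000  (q_4=3.7500)
Cramer on rows 1–2 → x = 3.5000, y = 8.0000
check cable 4: ‖A_4−P‖² = 21.2500 ≈ L_4² = 21.2500 ✓

(3.5000, 8.0000)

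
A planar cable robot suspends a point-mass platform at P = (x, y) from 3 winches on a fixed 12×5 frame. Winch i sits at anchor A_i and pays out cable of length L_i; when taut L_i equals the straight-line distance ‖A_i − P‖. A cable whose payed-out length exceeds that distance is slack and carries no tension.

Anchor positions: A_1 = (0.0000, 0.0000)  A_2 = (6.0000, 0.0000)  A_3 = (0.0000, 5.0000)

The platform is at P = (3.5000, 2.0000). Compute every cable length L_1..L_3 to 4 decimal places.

(4.0311, 3.2016, 4.6098)

L_1: Δ = A_1−P = (-3.5000, -2.0000) → ‖Δ‖ = √16.2500 = 4.0311
L_2: Δ = A_2−P = (2.5000, -2.0000) → ‖Δ‖ = √10.2500 = 3.2016
L_3: Δ = A_3−P = (-3.5000, 3.0000) → ‖Δ‖ = √21.2500 = 4.6098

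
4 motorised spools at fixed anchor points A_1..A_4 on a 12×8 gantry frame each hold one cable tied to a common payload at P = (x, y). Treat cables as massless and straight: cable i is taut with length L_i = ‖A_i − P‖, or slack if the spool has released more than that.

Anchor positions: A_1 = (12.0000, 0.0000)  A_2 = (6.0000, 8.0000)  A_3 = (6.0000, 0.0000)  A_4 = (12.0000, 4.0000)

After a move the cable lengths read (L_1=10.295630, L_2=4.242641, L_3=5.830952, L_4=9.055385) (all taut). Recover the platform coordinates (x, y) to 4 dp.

(3.0000, 5.0000)

expand ‖A_i−P‖²=L_i² and subtract eq 1 (q_i ≔ ‖A_i‖²−L_i²)
q_1 = 144.0000+0.0000−106.0000 = 38.0000
eq1−eq2 → [12.0000  -16.0000]·P = -44.0000
eq1−eq3 → [12.0000  0.0000]·P = 36.0000
eq1−eq4 → [0.0000  -8.0000]·P = -40.0000
2×2 solve → P = (3.0000, 5.0000)
check cable 4: ‖A_4−P‖² = 82.0000 ≈ L_4² = 82.0000 ✓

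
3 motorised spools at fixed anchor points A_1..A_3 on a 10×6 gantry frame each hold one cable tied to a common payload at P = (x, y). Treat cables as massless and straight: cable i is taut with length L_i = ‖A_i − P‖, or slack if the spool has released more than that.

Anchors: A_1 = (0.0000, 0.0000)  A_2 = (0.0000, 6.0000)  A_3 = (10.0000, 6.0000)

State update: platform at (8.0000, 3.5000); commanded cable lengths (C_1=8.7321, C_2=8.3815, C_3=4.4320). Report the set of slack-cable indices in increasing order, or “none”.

3

i=1: geometric 8.7321 vs commanded 8.7321 ⇒ taut
i=2: geometric 8.3815 vs commanded 8.3815 ⇒ taut
i=3: geometric 3.2016 vs commanded 4.4320 ⇒ slack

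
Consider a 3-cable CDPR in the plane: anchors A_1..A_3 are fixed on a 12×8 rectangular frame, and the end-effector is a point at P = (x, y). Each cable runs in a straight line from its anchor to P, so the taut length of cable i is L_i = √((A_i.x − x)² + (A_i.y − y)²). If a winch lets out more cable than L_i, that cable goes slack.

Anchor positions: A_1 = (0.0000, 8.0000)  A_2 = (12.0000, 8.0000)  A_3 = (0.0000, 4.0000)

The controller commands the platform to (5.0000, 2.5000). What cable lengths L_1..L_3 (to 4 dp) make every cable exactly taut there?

(7.4330, 8.9022, 5.2202)

L_1 = √((0.0000−5.0000)² + (8.0000−2.5000)²) = 7.4330
L_2 = √((12.0000−5.0000)² + (8.0000−2.5000)²) = 8.9022
L_3 = √((0.0000−5.0000)² + (4.0000−2.5000)²) = 5.2202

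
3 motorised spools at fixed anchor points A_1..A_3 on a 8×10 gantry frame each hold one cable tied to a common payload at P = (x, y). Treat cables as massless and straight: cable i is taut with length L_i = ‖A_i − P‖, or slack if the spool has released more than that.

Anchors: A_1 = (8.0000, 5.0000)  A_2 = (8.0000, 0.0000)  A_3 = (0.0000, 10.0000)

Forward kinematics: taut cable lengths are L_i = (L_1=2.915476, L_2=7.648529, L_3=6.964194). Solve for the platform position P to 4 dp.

(6.5000, 7.5000)

circle eqns → linear via eq_j − eq_1; set c_j = A_j·A_j − L_j²
c_1 = 64.0000+25.0000−8.5000 = 80.5000
0.0000·x + 10.0000·y = c_1−c_2 = 75.0000
16.0000·x − 10.0000·y = c_1−c_3 = 29.0000
solve first two rows → x=6.5000, y=7.5000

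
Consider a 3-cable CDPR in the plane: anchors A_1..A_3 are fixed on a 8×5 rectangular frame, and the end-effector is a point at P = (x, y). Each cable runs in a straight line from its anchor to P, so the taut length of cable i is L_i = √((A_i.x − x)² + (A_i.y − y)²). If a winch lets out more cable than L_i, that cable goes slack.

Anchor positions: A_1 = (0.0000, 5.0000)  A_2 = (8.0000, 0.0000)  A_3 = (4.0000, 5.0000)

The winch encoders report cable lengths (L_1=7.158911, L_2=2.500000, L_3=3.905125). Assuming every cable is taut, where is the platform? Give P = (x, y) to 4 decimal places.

expand ‖A_i−P‖²=L_i² and subtract eq 1 (q_i ≔ ‖A_i‖²−L_i²)
q_1 = 0.0000+25.0000−51.2500 = -26.2500
eq1−eq2 → [-16.0000  10.0000]·P = -84.0000
eq1−eq3 → [-8.0000  0.0000]·P = -52.0000
2×2 solve → P = (6.5000, 2.0000)

(6.5000, 2.0000)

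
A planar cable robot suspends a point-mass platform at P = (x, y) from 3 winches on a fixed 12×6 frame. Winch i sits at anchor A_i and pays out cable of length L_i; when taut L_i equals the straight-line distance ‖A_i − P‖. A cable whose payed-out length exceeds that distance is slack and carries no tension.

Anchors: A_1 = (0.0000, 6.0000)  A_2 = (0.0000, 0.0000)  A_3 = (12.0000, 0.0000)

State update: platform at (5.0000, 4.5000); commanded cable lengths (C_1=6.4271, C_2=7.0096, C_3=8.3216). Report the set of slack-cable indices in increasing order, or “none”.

cable 1: L_1 = ‖A_1−P‖ = 5.2202;  C_1 = 6.4271 → slack
cable 2: L_2 = ‖A_2−P‖ = 6.7268;  C_2 = 7.0096 → slack
cable 3: L_3 = ‖A_3−P‖ = 8.3217;  C_3 = 8.3216 → taut

1, 2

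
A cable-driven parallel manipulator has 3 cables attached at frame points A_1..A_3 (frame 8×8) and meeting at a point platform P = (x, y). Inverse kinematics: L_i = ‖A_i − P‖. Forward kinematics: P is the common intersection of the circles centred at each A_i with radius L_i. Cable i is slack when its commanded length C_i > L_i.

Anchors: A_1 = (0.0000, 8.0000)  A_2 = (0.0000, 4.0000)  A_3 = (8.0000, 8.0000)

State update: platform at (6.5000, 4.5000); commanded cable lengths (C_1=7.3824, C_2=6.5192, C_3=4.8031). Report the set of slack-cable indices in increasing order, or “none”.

3

i=1: geometric 7.3824 vs commanded 7.3824 ⇒ taut
i=2: geometric 6.5192 vs commanded 6.5192 ⇒ taut
i=3: geometric 3.8079 vs commanded 4.8031 ⇒ slack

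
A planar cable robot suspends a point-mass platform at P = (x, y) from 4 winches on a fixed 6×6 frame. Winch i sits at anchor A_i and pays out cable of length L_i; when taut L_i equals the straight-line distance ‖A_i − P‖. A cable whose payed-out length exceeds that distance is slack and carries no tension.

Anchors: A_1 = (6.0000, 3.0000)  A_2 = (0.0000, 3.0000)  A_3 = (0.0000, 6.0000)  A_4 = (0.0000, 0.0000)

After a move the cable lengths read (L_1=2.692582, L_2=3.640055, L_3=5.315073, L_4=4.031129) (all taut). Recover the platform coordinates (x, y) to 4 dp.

(3.5000, 2.0000)

circle eqns → linear via eq_j − eq_1; set q_j = A_j·A_j − L_j²
q_1 = 36.0000+9.0000−7.2500 = 37.7500
12.0000·x + 0.0000·y = q_1−q_2 = 42.0000
12.0000·x − 6.0000·y = q_1−q_3 = 30.0000
12.0000·x + 6.0000·y = q_1−q_4 = 54.0000
solve first two rows → x=3.5000, y=2.0000
check cable 4: ‖A_4−P‖² = 16.2500 ≈ L_4² = 16.2500 ✓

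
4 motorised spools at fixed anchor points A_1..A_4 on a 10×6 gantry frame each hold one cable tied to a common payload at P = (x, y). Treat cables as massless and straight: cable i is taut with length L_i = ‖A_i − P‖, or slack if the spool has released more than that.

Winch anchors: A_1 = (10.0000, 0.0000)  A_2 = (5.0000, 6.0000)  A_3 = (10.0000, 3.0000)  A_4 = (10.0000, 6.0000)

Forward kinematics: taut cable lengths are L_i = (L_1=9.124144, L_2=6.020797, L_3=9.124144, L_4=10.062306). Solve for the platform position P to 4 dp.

(1.0000, 1.5000)

expand ‖A_i−P‖²=L_i² and subtract eq 1 (c_i ≔ ‖A_i‖²−L_i²)
c_1 = 100.0000+0.0000−83.2500 = 16.7500
eq1−eq2 → [10.0000  -12.0000]·P = -8.0000
eq1−eq3 → [0.0000  -6.0000]·P = -9.0000
eq1−eq4 → [0.0000  -12.0000]·P = -18.0000
2×2 solve → P = (1.0000, 1.5000)
check cable 4: ‖A_4−P‖² = 101.2500 ≈ L_4² = 101.2500 ✓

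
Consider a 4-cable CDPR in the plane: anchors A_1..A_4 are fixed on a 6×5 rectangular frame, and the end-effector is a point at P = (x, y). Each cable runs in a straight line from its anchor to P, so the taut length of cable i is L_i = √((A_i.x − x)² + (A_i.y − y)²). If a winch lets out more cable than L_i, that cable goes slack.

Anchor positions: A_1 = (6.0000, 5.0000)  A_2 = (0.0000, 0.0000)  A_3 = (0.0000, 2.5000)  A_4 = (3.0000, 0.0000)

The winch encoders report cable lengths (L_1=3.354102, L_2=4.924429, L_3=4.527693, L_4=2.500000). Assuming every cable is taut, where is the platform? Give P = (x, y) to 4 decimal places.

expand ‖A_i−P‖²=L_i² and subtract eq 1 (k_i ≔ ‖A_i‖²−L_i²)
k_1 = 36.0000+25.0000−11.2500 = 49.7500
eq1−eq2 → [12.0000  10.0000]·P = 74.0000
eq1−eq3 → [12.0000  5.0000]·P = 64.0000
eq1−eq4 → [6.0000  10.0000]·P = 47.0000
2×2 solve → P = (4.5000, 2.0000)
check cable 4: ‖A_4−P‖² = 6.2500 ≈ L_4² = 6.2500 ✓

(4.5000, 2.0000)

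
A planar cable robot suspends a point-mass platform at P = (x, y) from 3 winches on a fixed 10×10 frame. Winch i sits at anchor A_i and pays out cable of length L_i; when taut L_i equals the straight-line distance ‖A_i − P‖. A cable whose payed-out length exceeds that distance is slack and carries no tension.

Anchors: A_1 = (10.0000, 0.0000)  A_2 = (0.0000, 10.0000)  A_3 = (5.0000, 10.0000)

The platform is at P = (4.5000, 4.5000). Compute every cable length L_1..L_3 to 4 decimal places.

(7.1063, 7.1063, 5.5227)

cable 1: Δx=5.5000, Δy=-4.5000; L_1 = √(Δx²+Δy²) = 7.1063
cable 2: Δx=-4.5000, Δy=5.5000; L_2 = √(Δx²+Δy²) = 7.1063
cable 3: Δx=0.5000, Δy=5.5000; L_3 = √(Δx²+Δy²) = 5.5227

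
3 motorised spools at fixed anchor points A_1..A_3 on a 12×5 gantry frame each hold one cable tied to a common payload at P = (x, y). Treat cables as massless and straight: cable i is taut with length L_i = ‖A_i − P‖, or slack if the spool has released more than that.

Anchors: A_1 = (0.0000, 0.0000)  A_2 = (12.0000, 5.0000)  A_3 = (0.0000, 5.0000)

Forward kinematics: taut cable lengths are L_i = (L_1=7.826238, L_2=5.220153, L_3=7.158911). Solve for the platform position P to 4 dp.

(7.0000, 3.5000)

circle eqns → linear via eq_j − eq_1; set c_j = A_j·A_j − L_j²
c_1 = 0.0000+0.0000−61.2500 = -61.2500
-24.0000·x − 10.0000·y = c_1−c_2 = -203.0000
0.0000·x − 10.0000·y = c_1−c_3 = -35.0000
solve first two rows → x=7.0000, y=3.5000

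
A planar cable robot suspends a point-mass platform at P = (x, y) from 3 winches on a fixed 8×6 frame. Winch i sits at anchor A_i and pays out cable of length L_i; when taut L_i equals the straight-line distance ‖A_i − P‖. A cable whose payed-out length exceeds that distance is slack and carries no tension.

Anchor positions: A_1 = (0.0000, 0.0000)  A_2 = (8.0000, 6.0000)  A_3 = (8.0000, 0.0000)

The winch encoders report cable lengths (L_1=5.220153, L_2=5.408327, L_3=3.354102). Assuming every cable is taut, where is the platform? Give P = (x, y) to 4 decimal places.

(5.0000, 1.5000)

each cable: (A_i−P)·(A_i−P) = L_i²; let k_i = ‖A_i‖²−L_i²
k_1 = 0.0000+0.0000−27.2500 = -27.2500
row 1: -16.0000x − 12.0000y = -98.0000  (k_2=70.7500)
row 2: -16.0000x + 0.0000y = -80.0000  (k_3=52.7500)
Cramer on rows 1–2 → x = 5.0000, y = 1.5000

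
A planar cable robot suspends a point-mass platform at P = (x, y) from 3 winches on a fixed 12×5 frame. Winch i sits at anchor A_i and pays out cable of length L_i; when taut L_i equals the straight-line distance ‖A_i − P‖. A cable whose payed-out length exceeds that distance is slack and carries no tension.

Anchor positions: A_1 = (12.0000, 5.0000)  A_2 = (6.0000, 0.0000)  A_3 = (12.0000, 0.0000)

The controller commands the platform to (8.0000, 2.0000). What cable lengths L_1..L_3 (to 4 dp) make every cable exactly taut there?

(5.0000, 2.8284, 4.4721)

L_1: Δ = A_1−P = (4.0000, 3.0000) → ‖Δ‖ = √25.0000 = 5.0000
L_2: Δ = A_2−P = (-2.0000, -2.0000) → ‖Δ‖ = √8.0000 = 2.8284
L_3: Δ = A_3−P = (4.0000, -2.0000) → ‖Δ‖ = √20.0000 = 4.4721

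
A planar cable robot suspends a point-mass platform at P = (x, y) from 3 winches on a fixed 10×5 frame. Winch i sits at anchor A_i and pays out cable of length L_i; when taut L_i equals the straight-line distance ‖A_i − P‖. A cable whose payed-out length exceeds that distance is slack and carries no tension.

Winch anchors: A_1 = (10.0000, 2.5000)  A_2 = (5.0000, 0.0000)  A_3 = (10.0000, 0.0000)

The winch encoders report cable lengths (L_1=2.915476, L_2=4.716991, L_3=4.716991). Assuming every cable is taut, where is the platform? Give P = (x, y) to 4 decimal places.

circle eqns → linear via eq_j − eq_1; set c_j = A_j·A_j − L_j²
c_1 = 100.0000+6.2500−8.5000 = 97.7500
10.0000·x + 5.0000·y = c_1−c_2 = 95.0000
0.0000·x + 5.0000·y = c_1−c_3 = 20.0000
solve first two rows → x=7.5000, y=4.0000

(7.5000, 4.0000)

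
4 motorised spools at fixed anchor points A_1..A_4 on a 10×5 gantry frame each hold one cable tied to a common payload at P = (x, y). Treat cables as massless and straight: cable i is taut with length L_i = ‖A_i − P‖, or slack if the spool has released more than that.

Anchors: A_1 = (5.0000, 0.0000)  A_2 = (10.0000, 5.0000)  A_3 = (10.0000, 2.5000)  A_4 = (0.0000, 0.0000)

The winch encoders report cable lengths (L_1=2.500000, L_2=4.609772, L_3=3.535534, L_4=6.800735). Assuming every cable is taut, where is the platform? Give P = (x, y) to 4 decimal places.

(6.5000, 2.0000)

expand ‖A_i−P‖²=L_i² and subtract eq 1 (k_i ≔ ‖A_i‖²−L_i²)
k_1 = 25.0000+0.0000−6.2500 = 18.7500
eq1−eq2 → [-10.0000  -10.0000]·P = -85.0000
eq1−eq3 → [-10.0000  -5.0000]·P = -75.0000
eq1−eq4 → [10.0000  0.0000]·P = 65.0000
2×2 solve → P = (6.5000, 2.0000)
check cable 4: ‖A_4−P‖² = 46.2500 ≈ L_4² = 46.2500 ✓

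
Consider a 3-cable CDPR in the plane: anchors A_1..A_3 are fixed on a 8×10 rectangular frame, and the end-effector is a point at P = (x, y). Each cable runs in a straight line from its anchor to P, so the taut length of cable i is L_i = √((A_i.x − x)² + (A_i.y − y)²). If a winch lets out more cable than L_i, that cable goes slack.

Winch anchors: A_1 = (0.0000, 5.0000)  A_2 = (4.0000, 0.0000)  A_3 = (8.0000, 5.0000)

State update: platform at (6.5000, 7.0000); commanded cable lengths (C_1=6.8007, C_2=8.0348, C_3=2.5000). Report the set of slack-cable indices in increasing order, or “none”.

cable 1: L_1 = ‖A_1−P‖ = 6.8007;  C_1 = 6.8007 → taut
cable 2: L_2 = ‖A_2−P‖ = 7.4330;  C_2 = 8.0348 → slack
cable 3: L_3 = ‖A_3−P‖ = 2.5000;  C_3 = 2.5000 → taut

2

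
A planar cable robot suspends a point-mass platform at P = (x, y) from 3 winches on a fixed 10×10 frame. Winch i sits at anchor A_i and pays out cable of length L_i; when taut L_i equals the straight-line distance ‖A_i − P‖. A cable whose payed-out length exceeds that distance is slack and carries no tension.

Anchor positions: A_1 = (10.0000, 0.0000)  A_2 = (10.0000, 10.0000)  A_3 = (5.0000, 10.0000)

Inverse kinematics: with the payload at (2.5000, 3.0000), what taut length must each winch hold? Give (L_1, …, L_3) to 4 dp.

L_1 = √((10.0000−2.5000)² + (0.0000−3.0000)²) = 8.0777
L_2 = √((10.0000−2.5000)² + (10.0000−3.0000)²) = 10.2591
L_3 = √((5.0000−2.5000)² + (10.0000−3.0000)²) = 7.4330

(8.0777, 10.2591, 7.4330)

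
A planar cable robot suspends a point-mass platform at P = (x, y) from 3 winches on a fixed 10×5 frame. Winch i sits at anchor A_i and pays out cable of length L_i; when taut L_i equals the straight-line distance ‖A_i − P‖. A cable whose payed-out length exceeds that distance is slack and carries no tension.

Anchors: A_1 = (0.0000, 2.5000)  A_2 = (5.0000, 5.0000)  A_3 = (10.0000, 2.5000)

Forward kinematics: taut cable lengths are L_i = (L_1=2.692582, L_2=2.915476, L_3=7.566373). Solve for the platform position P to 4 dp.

(2.5000, 3.5000)

expand ‖A_i−P‖²=L_i² and subtract eq 1 (q_i ≔ ‖A_i‖²−L_i²)
q_1 = 0.0000+6.2500−7.2500 = -1.0000
eq1−eq2 → [-10.0000  -5.0000]·P = -42.5000
eq1−eq3 → [-20.0000  0.0000]·P = -50.0000
2×2 solve → P = (2.5000, 3.5000)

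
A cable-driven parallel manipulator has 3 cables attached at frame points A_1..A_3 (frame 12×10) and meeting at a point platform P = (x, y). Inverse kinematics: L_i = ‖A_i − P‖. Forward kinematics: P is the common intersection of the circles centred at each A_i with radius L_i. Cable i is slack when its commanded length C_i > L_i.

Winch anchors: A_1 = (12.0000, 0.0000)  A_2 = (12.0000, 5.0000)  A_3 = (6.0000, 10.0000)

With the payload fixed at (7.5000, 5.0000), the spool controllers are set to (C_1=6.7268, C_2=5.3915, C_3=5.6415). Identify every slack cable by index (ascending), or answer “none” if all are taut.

cable 1: √((4.5000)²+(-5.0000)²)=6.7268, C_1=6.7268: taut
cable 2: √((4.5000)²+(0.0000)²)=4.5000, C_2=5.3915: slack
cable 3: √((-1.5000)²+(5.0000)²)=5.2202, C_3=5.6415: slack

2, 3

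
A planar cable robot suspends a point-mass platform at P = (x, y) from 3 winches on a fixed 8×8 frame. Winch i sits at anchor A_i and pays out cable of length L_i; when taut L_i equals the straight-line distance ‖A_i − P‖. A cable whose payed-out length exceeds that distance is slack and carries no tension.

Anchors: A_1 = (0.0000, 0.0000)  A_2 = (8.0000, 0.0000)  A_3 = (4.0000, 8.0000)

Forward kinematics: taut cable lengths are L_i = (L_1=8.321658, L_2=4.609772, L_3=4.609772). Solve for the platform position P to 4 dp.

(7.0000, 4.5000)

circle eqns → linear via eq_j − eq_1; set k_j = A_j·A_j − L_j²
k_1 = 0.0000+0.0000−69.2500 = -69.2500
-16.0000·x + 0.0000·y = k_1−k_2 = -112.0000
-8.0000·x − 16.0000·y = k_1−k_3 = -128.0000
solve first two rows → x=7.0000, y=4.5000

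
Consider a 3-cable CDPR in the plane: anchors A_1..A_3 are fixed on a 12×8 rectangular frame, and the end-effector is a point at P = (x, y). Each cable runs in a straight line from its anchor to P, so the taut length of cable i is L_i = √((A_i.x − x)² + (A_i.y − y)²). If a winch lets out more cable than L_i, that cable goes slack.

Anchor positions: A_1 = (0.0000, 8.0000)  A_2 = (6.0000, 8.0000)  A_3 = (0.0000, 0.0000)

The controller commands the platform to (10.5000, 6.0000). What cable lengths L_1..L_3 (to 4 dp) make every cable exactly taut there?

L_1: Δ = A_1−P = (-10.5000, 2.0000) → ‖Δ‖ = √114.2500 = 10.6888
L_2: Δ = A_2−P = (-4.5000, 2.0000) → ‖Δ‖ = √24.2500 = 4.9244
L_3: Δ = A_3−P = (-10.5000, -6.0000) → ‖Δ‖ = √146.2500 = 12.0934

(10.6888, 4.9244, 12.0934)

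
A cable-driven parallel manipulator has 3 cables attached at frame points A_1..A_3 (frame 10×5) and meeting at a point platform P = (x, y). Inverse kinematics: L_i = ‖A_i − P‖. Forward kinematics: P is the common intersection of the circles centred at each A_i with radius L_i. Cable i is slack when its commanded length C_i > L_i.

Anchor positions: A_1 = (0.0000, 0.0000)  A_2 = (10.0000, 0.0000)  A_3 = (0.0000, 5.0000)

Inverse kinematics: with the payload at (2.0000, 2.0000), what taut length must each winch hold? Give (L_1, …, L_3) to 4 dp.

(2.8284, 8.2462, 3.6056)

L_1 = √((0.0000−2.0000)² + (0.0000−2.0000)²) = 2.8284
L_2 = √((10.0000−2.0000)² + (0.0000−2.0000)²) = 8.2462
L_3 = √((0.0000−2.0000)² + (5.0000−2.0000)²) = 3.6056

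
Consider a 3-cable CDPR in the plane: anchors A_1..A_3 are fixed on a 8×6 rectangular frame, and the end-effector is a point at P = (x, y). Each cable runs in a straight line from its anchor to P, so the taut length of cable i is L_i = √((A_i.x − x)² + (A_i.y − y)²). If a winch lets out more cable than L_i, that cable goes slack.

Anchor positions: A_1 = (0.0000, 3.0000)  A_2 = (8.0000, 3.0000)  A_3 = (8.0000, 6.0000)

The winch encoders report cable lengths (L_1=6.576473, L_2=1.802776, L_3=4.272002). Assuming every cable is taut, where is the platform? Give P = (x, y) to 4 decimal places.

(6.5000, 2.0000)

each cable: (A_i−P)·(A_i−P) = L_i²; let q_i = ‖A_i‖²−L_i²
q_1 = 0.0000+9.0000−43.2500 = -34.2500
row 1: -16.0000x + 0.0000y = -104.0000  (q_2=69.7500)
row 2: -16.0000x − 6.0000y = -116.0000  (q_3=81.7500)
Cramer on rows 1–2 → x = 6.5000, y = 2.0000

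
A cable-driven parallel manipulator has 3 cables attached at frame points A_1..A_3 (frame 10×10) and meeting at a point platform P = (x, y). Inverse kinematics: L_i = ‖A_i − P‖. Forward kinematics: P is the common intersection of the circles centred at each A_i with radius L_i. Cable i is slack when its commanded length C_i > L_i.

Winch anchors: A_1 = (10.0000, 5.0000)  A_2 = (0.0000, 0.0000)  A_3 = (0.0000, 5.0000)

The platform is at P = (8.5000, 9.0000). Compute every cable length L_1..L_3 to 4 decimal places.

(4.2720, 12.3794, 9.3941)

L_1: Δ = A_1−P = (1.5000, -4.0000) → ‖Δ‖ = √18.2500 = 4.2720
L_2: Δ = A_2−P = (-8.5000, -9.0000) → ‖Δ‖ = √153.2500 = 12.3794
L_3: Δ = A_3−P = (-8.5000, -4.0000) → ‖Δ‖ = √88.2500 = 9.3941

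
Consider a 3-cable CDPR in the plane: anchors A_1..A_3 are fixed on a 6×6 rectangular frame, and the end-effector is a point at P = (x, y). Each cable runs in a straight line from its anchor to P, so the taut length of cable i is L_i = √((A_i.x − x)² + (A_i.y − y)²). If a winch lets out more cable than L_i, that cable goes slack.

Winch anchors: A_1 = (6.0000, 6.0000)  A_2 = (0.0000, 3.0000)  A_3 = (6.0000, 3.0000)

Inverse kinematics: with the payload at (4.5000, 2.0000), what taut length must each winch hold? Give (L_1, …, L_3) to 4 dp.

(4.2720, 4.6098, 1.8028)

L_1 = √((6.0000−4.5000)² + (6.0000−2.0000)²) = 4.2720
L_2 = √((0.0000−4.5000)² + (3.0000−2.0000)²) = 4.6098
L_3 = √((6.0000−4.5000)² + (3.0000−2.0000)²) = 1.8028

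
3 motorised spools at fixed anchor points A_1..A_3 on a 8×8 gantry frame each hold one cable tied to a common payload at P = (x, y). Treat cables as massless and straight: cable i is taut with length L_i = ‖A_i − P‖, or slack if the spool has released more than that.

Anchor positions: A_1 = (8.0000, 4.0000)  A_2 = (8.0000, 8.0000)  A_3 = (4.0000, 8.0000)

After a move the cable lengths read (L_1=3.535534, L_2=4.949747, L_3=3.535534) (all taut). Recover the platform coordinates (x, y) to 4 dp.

expand ‖A_i−P‖²=L_i² and subtract eq 1 (q_i ≔ ‖A_i‖²−L_i²)
q_1 = 64.0000+16.0000−12.5000 = 67.5000
eq1−eq2 → [0.0000  -8.0000]·P = -36.0000
eq1−eq3 → [8.0000  -8.0000]·P = 0.0000
2×2 solve → P = (4.5000, 4.5000)

(4.5000, 4.5000)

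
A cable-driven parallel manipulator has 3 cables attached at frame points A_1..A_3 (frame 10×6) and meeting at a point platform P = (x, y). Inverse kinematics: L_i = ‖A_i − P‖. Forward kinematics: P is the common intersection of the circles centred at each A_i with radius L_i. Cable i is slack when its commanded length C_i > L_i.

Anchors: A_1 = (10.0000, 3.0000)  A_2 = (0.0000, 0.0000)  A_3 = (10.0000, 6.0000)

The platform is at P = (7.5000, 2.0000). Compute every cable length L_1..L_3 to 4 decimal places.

(2.6926, 7.7621, 4.7170)

L_1 = √((10.0000−7.5000)² + (3.0000−2.0000)²) = 2.6926
L_2 = √((0.0000−7.5000)² + (0.0000−2.0000)²) = 7.7621
L_3 = √((10.0000−7.5000)² + (6.0000−2.0000)²) = 4.7170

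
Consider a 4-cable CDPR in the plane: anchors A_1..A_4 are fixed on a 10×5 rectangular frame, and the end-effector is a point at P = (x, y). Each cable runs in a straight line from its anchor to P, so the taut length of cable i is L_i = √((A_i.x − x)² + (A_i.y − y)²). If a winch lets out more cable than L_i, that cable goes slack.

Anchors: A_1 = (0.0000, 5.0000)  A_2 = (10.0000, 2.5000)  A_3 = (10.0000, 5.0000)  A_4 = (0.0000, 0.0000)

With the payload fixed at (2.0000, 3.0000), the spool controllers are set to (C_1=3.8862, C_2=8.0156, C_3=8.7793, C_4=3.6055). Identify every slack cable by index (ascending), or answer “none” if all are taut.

i=1: geometric 2.8284 vs commanded 3.8862 ⇒ slack
i=2: geometric 8.0156 vs commanded 8.0156 ⇒ taut
i=3: geometric 8.2462 vs commanded 8.7793 ⇒ slack
i=4: geometric 3.6056 vs commanded 3.6055 ⇒ taut

1, 3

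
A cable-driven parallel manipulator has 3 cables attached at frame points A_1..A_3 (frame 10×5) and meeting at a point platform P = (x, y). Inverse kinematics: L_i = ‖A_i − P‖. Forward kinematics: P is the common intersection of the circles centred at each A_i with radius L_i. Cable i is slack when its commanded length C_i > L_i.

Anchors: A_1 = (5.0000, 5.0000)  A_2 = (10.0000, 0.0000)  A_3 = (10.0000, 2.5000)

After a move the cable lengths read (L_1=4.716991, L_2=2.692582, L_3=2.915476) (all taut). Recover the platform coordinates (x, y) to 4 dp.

(7.5000, 1.0000)

each cable: (A_i−P)·(A_i−P) = L_i²; let k_i = ‖A_i‖²−L_i²
k_1 = 25.0000+25.0000−22.2500 = 27.7500
row 1: -10.0000x + 10.0000y = -65.0000  (k_2=92.7500)
row 2: -10.0000x + 5.0000y = -70.0000  (k_3=97.7500)
Cramer on rows 1–2 → x = 7.5000, y = 1.0000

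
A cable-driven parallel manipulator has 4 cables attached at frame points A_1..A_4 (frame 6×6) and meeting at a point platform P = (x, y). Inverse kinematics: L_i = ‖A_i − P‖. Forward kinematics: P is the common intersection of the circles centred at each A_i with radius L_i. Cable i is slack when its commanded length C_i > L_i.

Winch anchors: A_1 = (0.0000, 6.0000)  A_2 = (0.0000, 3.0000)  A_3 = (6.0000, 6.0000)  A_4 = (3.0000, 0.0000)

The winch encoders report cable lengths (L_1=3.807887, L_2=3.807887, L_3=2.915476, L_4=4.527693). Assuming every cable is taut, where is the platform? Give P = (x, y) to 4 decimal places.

(3.5000, 4.5000)

circle eqns → linear via eq_j − eq_1; set c_j = A_j·A_j − L_j²
c_1 = 0.0000+36.0000−14.5000 = 21.5000
0.0000·x + 6.0000·y = c_1−c_2 = 27.0000
-12.0000·x + 0.0000·y = c_1−c_3 = -42.0000
-6.0000·x + 12.0000·y = c_1−c_4 = 33.0000
solve first two rows → x=3.5000, y=4.5000
check cable 4: ‖A_4−P‖² = 20.5000 ≈ L_4² = 20.5000 ✓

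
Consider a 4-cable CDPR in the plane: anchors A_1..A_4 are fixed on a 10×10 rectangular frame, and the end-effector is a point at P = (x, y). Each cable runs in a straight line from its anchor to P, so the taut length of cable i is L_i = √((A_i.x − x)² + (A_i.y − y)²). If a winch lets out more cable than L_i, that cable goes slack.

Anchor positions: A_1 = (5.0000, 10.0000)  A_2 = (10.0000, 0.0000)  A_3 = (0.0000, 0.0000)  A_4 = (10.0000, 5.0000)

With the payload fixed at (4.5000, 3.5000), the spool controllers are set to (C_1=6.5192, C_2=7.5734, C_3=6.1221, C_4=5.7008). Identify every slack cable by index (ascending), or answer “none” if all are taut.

2, 3

cable 1: L_1 = ‖A_1−P‖ = 6.5192;  C_1 = 6.5192 → taut
cable 2: L_2 = ‖A_2−P‖ = 6.5192;  C_2 = 7.5734 → slack
cable 3: L_3 = ‖A_3−P‖ = 5.7009;  C_3 = 6.1221 → slack
cable 4: L_4 = ‖A_4−P‖ = 5.7009;  C_4 = 5.7008 → taut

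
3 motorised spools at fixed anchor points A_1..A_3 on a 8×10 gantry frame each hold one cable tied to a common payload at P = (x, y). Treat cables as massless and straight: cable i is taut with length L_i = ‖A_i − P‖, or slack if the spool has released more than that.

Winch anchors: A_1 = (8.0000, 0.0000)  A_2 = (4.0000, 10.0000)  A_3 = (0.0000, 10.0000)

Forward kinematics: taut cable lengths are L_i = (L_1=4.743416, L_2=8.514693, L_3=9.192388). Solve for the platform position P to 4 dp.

(3.5000, 1.5000)

expand ‖A_i−P‖²=L_i² and subtract eq 1 (c_i ≔ ‖A_i‖²−L_i²)
c_1 = 64.0000+0.0000−22.5000 = 41.5000
eq1−eq2 → [8.0000  -20.0000]·P = -2.0000
eq1−eq3 → [16.0000  -20.0000]·P = 26.0000
2×2 solve → P = (3.5000, 1.5000)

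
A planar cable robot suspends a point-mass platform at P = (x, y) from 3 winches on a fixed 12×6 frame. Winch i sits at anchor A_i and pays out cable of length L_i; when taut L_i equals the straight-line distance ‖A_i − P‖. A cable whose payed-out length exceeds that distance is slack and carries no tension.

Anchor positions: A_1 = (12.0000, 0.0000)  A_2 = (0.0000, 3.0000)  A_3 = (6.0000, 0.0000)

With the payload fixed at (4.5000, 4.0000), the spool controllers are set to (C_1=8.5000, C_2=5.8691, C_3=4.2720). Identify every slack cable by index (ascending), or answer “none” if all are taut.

2

cable 1: √((7.5000)²+(-4.0000)²)=8.5000, C_1=8.5000: taut
cable 2: √((-4.5000)²+(-1.0000)²)=4.6098, C_2=5.8691: slack
cable 3: √((1.5000)²+(-4.0000)²)=4.2720, C_3=4.2720: taut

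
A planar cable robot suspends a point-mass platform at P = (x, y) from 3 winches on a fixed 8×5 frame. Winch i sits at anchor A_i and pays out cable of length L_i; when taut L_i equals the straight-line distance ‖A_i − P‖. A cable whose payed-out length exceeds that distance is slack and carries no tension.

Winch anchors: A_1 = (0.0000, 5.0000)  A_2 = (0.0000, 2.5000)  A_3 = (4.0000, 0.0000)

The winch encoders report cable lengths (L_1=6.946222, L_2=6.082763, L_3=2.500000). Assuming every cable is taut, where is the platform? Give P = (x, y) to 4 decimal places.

(6.0000, 1.5000)

expand ‖A_i−P‖²=L_i² and subtract eq 1 (c_i ≔ ‖A_i‖²−L_i²)
c_1 = 0.0000+25.0000−48.2500 = -23.2500
eq1−eq2 → [0.0000  5.0000]·P = 7.5000
eq1−eq3 → [-8.0000  10.0000]·P = -33.0000
2×2 solve → P = (6.0000, 1.5000)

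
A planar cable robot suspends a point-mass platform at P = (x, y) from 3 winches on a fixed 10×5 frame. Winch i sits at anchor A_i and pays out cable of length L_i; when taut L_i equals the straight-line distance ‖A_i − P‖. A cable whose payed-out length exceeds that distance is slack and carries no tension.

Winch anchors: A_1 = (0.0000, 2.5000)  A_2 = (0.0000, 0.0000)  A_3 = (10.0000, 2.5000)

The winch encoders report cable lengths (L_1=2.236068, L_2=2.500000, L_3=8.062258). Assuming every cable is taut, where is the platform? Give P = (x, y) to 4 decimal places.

circle eqns → linear via eq_j − eq_1; set k_j = A_j·A_j − L_j²
k_1 = 0.0000+6.2500−5.0000 = 1.2500
0.0000·x + 5.0000·y = k_1−k_2 = 7.5000
-20.0000·x + 0.0000·y = k_1−k_3 = -40.0000
solve first two rows → x=2.0000, y=1.5000

(2.0000, 1.5000)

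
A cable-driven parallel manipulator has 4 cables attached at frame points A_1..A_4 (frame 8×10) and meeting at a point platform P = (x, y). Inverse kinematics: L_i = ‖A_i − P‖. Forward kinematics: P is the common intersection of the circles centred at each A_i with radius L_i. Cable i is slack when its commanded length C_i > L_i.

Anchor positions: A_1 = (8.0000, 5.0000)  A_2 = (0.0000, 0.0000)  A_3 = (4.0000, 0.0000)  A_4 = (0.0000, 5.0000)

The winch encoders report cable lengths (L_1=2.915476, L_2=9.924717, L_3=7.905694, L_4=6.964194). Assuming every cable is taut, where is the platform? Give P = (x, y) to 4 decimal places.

(6.5000, 7.5000)

circle eqns → linear via eq_j − eq_1; set k_j = A_j·A_j − L_j²
k_1 = 64.0000+25.0000−8.5000 = 80.5000
16.0000·x + 10.0000·y = k_1−k_2 = 179.0000
8.0000·x + 10.0000·y = k_1−k_3 = 127.0000
16.0000·x + 0.0000·y = k_1−k_4 = 104.0000
solve first two rows → x=6.5000, y=7.5000
check cable 4: ‖A_4−P‖² = 48.5000 ≈ L_4² = 48.5000 ✓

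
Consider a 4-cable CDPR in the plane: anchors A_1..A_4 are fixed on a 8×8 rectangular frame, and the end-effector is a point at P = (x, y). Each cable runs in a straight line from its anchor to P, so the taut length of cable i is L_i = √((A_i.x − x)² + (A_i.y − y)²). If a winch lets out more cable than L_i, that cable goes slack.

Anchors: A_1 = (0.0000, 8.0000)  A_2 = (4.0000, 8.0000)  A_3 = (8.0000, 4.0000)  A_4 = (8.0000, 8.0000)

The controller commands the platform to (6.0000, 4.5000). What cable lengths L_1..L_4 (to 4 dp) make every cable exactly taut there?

(6.9462, 4.0311, 2.0616, 4.0311)

cable 1: Δx=-6.0000, Δy=3.5000; L_1 = √(Δx²+Δy²) = 6.9462
cable 2: Δx=-2.0000, Δy=3.5000; L_2 = √(Δx²+Δy²) = 4.0311
cable 3: Δx=2.0000, Δy=-0.5000; L_3 = √(Δx²+Δy²) = 2.0616
cable 4: Δx=2.0000, Δy=3.5000; L_4 = √(Δx²+Δy²) = 4.0311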